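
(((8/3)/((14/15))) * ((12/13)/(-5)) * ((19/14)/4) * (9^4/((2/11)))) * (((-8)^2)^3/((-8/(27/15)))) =1213193355264/3185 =380908431.79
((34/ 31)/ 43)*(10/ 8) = 85/ 2666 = 0.03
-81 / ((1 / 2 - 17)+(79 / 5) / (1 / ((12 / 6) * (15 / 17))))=-306 / 43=-7.12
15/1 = 15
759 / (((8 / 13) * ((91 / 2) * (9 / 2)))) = 253 / 42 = 6.02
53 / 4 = 13.25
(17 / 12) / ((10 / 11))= 187 / 120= 1.56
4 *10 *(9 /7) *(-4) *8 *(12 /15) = -9216 /7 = -1316.57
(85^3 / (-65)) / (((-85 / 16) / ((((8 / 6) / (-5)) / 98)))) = -9248 / 1911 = -4.84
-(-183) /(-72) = -61 /24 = -2.54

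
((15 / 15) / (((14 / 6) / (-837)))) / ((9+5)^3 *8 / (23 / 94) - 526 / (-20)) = -577530 / 144486503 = -0.00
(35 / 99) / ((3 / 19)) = 665 / 297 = 2.24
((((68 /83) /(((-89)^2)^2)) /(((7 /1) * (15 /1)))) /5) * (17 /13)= 1156 /35541910970475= 0.00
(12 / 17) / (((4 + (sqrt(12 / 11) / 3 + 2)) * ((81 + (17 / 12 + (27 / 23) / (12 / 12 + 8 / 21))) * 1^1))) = 594297 / 419207743 - 6003 * sqrt(33) / 419207743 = 0.00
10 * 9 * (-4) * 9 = -3240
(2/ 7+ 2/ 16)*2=23/ 28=0.82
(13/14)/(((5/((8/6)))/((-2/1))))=-52/105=-0.50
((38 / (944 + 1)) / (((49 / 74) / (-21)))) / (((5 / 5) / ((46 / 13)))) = -129352 / 28665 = -4.51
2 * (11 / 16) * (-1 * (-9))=99 / 8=12.38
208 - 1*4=204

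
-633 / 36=-211 / 12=-17.58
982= 982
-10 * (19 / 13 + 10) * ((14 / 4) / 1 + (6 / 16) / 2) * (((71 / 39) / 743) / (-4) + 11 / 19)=-55982802245 / 229034208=-244.43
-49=-49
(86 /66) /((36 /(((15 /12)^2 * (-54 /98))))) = -1075 /34496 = -0.03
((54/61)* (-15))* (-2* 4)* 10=64800/61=1062.30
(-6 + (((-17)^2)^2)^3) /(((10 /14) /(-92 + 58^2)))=2668875944302061704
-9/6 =-3/2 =-1.50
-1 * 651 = -651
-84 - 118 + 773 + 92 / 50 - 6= 14171 / 25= 566.84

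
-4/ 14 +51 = 355/ 7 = 50.71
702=702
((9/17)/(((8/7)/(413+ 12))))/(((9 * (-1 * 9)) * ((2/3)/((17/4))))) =-2975/192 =-15.49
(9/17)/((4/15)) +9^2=5643/68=82.99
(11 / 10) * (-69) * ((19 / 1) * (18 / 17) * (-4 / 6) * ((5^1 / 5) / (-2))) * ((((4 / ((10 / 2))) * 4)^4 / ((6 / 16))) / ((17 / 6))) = -45364543488 / 903125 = -50230.64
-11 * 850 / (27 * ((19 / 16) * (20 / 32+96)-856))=1196800 / 2561787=0.47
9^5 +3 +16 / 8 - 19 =59035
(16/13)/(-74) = -8/481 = -0.02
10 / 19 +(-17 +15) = -28 / 19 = -1.47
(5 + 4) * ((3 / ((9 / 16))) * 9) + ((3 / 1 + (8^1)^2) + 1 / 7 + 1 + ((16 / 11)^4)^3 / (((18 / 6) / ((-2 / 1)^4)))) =978.47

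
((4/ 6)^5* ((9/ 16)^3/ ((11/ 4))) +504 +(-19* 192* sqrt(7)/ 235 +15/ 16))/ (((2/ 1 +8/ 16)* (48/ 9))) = 533223/ 14080 -1368* sqrt(7)/ 1175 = 34.79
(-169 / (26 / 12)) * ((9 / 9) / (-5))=78 / 5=15.60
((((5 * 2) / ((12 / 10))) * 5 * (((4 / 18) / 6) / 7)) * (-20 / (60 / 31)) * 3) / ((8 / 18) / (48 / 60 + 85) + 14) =-554125 / 1135554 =-0.49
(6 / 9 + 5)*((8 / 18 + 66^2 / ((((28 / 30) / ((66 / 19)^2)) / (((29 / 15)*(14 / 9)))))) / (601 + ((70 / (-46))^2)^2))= 1308896027173018 / 826960169151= 1582.78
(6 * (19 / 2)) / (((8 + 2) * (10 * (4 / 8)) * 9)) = 19 / 150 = 0.13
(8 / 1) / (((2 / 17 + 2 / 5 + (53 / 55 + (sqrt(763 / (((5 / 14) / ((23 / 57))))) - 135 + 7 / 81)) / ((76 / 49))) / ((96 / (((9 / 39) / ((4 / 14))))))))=-14.21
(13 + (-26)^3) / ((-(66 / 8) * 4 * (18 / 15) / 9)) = 87815 / 22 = 3991.59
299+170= 469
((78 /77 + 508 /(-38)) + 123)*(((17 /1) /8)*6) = 8255523 /5852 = 1410.72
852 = 852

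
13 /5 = 2.60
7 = 7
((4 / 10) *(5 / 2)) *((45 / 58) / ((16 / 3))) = 0.15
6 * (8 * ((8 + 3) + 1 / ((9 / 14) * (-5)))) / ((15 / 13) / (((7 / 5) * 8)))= 5602688 / 1125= 4980.17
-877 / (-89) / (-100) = -877 / 8900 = -0.10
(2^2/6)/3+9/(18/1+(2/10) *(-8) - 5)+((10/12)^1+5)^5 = 998065097/147744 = 6755.37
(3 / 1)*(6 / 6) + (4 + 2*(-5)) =-3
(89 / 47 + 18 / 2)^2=262144 / 2209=118.67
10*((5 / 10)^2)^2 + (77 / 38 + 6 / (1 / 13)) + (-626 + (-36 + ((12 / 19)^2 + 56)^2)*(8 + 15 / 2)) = 50251354369 / 1042568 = 48199.59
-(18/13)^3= -5832/2197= -2.65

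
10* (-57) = -570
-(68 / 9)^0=-1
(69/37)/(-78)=-23/962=-0.02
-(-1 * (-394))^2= -155236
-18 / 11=-1.64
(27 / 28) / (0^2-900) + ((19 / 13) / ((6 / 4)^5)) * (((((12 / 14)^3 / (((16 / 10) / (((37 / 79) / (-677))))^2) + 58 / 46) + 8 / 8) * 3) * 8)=99251711728260983623 / 9504774955273525200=10.44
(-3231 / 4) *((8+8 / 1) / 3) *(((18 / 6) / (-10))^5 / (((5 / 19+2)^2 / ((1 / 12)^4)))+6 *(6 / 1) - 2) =-1733291058033609 / 11833600000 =-146472.00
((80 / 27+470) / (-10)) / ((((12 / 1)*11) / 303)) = -128977 / 1188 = -108.57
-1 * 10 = -10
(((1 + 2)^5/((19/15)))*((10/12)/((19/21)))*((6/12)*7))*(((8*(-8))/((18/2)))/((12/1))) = -132300/361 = -366.48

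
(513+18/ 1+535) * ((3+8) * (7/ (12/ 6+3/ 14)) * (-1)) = -1149148/ 31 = -37069.29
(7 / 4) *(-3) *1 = -21 / 4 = -5.25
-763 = -763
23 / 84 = 0.27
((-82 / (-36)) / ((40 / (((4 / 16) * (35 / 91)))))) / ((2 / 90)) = 205 / 832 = 0.25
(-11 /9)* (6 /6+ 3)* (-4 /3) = 176 /27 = 6.52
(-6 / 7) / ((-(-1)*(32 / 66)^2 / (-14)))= 3267 / 64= 51.05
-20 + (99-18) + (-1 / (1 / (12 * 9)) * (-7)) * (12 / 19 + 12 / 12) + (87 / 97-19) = 2352351 / 1843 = 1276.37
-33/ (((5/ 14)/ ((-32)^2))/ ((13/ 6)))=-1025024/ 5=-205004.80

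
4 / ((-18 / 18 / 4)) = -16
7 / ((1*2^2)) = 1.75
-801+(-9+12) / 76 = -60873 / 76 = -800.96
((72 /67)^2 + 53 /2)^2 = 61645441225 /80604484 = 764.79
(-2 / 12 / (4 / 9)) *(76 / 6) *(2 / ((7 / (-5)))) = 95 / 14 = 6.79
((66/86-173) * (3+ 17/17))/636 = -7406/6837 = -1.08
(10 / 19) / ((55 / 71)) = 142 / 209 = 0.68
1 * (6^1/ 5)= 1.20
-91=-91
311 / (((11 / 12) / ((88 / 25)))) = 29856 / 25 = 1194.24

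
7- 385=-378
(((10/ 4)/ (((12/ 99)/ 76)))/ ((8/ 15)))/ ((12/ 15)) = 235125/ 64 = 3673.83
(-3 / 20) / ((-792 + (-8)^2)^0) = -3 / 20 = -0.15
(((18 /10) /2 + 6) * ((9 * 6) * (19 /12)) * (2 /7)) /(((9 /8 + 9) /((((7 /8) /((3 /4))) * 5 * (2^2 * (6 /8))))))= 874 /3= 291.33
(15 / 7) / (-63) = -5 / 147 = -0.03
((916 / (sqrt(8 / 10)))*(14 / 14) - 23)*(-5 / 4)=115 / 4 - 1145*sqrt(5) / 2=-1251.40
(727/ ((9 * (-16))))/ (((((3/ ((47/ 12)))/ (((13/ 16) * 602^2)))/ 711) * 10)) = -3179330699363/ 23040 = -137991783.83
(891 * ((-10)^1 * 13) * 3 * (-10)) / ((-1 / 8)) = -27799200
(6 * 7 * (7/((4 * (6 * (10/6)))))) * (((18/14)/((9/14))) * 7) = 1029/10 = 102.90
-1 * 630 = -630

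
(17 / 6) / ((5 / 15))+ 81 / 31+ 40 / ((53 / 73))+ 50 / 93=657971 / 9858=66.74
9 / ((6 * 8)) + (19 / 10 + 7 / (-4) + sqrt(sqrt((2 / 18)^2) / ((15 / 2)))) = sqrt(30) / 45 + 27 / 80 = 0.46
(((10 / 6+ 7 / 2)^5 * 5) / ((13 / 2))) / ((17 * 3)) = 143145755 / 2577744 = 55.53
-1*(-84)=84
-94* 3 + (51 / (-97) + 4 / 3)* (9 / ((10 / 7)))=-53721 / 194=-276.91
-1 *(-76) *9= 684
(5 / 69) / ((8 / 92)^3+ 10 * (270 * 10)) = 2645 / 985527024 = 0.00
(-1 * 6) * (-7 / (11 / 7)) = 294 / 11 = 26.73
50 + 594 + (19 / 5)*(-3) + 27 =3298 / 5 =659.60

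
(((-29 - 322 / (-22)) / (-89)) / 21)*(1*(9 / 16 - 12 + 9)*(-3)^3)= 0.51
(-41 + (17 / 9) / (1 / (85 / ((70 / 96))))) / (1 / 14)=7526 / 3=2508.67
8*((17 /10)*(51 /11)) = 3468 /55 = 63.05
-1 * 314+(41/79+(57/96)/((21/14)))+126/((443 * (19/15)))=-9985655443/31917264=-312.86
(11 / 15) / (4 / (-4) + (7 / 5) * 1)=11 / 6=1.83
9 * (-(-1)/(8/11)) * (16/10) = 99/5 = 19.80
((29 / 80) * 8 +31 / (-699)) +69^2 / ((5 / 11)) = 73234619 / 6990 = 10477.06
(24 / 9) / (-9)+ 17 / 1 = 451 / 27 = 16.70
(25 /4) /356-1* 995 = -1416855 /1424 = -994.98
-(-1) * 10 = 10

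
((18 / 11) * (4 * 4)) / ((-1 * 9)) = -32 / 11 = -2.91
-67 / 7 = -9.57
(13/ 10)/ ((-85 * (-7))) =13/ 5950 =0.00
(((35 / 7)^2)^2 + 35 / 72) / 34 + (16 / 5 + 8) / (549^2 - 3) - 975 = -588169383377 / 614851920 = -956.60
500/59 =8.47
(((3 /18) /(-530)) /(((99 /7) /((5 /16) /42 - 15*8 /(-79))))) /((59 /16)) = -16207 /1760851224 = -0.00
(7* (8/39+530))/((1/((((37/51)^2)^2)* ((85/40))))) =135638654053/62080668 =2184.88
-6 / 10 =-3 / 5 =-0.60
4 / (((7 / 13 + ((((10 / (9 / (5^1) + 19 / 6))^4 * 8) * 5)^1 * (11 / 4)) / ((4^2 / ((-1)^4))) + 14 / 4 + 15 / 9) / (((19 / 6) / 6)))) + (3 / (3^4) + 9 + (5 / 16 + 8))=34234436220294811 / 1971198097248240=17.37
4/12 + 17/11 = 62/33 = 1.88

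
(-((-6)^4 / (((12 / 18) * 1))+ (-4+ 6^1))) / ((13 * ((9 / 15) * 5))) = -1946 / 39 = -49.90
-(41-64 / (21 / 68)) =3491 / 21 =166.24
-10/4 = -5/2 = -2.50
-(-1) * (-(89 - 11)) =-78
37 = 37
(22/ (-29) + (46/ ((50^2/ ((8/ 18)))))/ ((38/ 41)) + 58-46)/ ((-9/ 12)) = -139474388/ 9298125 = -15.00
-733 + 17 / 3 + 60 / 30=-2176 / 3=-725.33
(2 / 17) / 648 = 1 / 5508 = 0.00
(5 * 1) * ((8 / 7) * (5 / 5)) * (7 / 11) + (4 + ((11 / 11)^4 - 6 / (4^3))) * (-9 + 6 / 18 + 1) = -35881 / 1056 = -33.98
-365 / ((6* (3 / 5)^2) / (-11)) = 100375 / 54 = 1858.80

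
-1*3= -3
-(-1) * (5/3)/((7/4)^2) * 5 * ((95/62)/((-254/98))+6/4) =1431200/578739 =2.47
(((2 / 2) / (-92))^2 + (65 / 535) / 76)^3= 25779564587421 / 5094940305442688995328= 0.00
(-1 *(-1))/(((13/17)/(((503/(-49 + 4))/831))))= -8551/486135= -0.02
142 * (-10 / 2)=-710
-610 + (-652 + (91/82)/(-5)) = -517511/410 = -1262.22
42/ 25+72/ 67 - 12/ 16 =2.00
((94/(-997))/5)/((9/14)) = -1316/44865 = -0.03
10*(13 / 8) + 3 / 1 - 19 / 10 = 347 / 20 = 17.35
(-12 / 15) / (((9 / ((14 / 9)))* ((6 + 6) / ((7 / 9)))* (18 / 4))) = -196 / 98415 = -0.00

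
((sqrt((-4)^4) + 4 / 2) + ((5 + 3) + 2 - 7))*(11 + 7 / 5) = 1302 / 5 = 260.40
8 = 8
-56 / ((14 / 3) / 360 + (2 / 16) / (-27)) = -6720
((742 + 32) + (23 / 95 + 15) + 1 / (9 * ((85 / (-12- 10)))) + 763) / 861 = 22561421 / 12514635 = 1.80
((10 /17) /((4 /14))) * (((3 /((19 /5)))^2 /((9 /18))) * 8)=126000 /6137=20.53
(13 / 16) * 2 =1.62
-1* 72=-72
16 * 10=160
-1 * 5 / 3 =-5 / 3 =-1.67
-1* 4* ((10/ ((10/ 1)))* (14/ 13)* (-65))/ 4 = 70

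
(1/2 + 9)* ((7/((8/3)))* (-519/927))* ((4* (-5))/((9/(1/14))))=16435/7416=2.22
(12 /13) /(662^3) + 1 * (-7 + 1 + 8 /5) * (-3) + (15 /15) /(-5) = 12257465561 /942881966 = 13.00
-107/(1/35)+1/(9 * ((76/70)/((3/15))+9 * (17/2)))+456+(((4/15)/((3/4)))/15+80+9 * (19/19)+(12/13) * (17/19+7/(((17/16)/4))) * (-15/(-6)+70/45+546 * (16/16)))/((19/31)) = 19428.87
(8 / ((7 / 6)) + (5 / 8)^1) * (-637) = -38129 / 8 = -4766.12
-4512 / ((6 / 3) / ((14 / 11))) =-31584 / 11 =-2871.27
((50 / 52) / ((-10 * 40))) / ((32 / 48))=-3 / 832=-0.00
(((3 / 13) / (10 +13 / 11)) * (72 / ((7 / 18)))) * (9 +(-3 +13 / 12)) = 100980 / 3731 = 27.07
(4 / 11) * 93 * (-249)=-92628 / 11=-8420.73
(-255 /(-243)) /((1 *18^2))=85 /26244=0.00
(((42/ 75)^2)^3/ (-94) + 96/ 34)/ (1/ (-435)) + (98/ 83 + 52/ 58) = -1226.02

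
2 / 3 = 0.67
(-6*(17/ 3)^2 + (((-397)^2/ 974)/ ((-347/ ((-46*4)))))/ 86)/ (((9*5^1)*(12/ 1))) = -1044575641/ 2942943435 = -0.35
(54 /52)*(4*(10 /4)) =135 /13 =10.38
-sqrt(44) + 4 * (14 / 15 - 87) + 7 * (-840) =-93364 / 15 - 2 * sqrt(11) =-6230.90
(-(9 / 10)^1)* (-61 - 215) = 1242 / 5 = 248.40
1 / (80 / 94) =47 / 40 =1.18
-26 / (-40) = 13 / 20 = 0.65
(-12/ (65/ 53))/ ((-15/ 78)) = 1272/ 25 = 50.88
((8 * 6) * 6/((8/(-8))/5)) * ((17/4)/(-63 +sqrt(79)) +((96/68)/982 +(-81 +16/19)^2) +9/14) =-75924029340577476/8205126041 +612 * sqrt(79)/389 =-9253229.53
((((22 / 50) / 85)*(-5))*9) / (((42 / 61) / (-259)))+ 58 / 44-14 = 74.94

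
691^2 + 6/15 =2387407/5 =477481.40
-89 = -89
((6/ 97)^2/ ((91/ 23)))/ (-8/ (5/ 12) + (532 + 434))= 0.00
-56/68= -14/17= -0.82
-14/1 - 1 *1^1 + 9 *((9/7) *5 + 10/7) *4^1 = 1875/7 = 267.86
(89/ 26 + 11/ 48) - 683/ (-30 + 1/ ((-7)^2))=26.43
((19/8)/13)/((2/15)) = 285/208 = 1.37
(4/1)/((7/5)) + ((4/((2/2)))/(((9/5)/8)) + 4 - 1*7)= 1111/63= 17.63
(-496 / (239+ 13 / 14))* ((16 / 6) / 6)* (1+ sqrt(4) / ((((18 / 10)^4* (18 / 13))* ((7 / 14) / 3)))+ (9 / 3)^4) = -76.10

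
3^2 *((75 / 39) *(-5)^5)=-703125 / 13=-54086.54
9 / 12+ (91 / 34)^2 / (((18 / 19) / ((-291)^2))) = 1480404385 / 2312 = 640313.32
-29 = -29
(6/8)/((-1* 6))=-1/8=-0.12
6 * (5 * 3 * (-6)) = -540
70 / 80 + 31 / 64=87 / 64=1.36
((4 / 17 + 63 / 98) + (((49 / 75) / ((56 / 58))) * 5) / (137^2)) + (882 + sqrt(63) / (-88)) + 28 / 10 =23738067551 / 26802132 -3 * sqrt(7) / 88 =885.59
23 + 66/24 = 103/4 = 25.75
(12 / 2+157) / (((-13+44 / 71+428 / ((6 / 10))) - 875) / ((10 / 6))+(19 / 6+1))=-347190 / 213557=-1.63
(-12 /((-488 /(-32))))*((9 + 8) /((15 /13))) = -11.59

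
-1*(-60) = 60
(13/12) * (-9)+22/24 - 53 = -371/6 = -61.83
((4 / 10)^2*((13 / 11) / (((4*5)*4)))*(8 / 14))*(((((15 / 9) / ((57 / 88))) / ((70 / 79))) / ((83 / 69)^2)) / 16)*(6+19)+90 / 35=330388603 / 128273180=2.58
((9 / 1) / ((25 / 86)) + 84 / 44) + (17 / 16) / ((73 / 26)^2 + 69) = 1879925863 / 57170300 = 32.88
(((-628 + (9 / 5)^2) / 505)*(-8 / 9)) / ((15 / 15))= 124952 / 113625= 1.10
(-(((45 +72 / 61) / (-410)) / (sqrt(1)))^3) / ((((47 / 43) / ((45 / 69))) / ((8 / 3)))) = 0.00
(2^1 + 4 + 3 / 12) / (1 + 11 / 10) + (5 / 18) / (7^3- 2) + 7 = 214336 / 21483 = 9.98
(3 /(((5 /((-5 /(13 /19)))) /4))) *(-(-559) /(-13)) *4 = 39216 /13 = 3016.62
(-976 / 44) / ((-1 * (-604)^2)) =0.00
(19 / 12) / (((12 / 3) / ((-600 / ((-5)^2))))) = -19 / 2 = -9.50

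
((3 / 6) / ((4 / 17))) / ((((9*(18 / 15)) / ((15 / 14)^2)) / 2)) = 2125 / 4704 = 0.45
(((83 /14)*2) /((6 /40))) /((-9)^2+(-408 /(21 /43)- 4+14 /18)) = -1245 /11933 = -0.10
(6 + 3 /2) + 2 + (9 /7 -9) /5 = 557 /70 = 7.96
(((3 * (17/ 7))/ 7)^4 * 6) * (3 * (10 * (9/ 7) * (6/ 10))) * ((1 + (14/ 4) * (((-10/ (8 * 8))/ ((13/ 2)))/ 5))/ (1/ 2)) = 320.42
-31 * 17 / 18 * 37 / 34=-1147 / 36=-31.86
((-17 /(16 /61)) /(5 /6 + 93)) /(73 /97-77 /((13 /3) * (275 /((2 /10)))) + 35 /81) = -39720081375 /67382105512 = -0.59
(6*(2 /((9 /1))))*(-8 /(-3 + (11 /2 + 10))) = -64 /75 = -0.85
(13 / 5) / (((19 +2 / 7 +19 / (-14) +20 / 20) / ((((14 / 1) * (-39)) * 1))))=-99372 / 1325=-75.00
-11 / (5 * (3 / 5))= -11 / 3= -3.67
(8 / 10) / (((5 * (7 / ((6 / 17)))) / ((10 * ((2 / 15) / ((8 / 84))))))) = 48 / 425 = 0.11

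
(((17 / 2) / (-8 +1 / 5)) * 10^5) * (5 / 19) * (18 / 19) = -127500000 / 4693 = -27168.12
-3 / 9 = -0.33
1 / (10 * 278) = 0.00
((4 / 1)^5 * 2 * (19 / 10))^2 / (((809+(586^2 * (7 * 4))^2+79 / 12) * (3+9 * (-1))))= -757071872 / 27734975174567875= -0.00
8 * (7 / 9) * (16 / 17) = 896 / 153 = 5.86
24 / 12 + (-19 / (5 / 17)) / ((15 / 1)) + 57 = 4102 / 75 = 54.69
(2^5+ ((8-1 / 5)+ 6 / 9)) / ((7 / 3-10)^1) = -607 / 115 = -5.28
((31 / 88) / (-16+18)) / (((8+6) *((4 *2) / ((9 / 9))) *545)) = 31 / 10743040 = 0.00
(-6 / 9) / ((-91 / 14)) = 0.10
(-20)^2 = 400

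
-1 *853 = -853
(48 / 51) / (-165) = -16 / 2805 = -0.01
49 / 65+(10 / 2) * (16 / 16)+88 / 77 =3138 / 455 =6.90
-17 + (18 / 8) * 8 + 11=12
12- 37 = -25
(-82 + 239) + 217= 374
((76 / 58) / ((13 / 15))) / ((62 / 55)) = 15675 / 11687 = 1.34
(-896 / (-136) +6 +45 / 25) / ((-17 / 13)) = -15899 / 1445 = -11.00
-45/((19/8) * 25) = -72/95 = -0.76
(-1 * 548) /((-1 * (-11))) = -548 /11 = -49.82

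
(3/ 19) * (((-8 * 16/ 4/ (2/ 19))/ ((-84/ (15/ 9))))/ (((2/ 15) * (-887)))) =-50/ 6209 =-0.01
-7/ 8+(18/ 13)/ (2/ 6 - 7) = -563/ 520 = -1.08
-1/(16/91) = -91/16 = -5.69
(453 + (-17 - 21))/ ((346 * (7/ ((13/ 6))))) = 5395/ 14532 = 0.37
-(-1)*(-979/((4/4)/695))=-680405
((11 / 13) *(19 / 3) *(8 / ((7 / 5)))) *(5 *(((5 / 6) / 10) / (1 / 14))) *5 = 104500 / 117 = 893.16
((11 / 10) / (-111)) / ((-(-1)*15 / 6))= -11 / 2775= -0.00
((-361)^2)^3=2213314919066161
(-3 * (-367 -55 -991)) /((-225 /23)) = -10833 /25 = -433.32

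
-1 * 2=-2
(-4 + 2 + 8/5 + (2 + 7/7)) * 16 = 208/5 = 41.60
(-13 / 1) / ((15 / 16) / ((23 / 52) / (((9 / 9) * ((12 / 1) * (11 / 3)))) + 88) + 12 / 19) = -49737649 / 2457159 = -20.24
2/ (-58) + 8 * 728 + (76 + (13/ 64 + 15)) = 10978553/ 1856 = 5915.17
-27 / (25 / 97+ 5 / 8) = -20952 / 685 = -30.59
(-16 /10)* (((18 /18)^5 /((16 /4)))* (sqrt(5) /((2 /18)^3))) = -1458* sqrt(5) /5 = -652.04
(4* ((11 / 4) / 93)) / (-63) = -11 / 5859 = -0.00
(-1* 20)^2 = 400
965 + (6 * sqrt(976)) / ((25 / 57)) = 1368 * sqrt(61) / 25 + 965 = 1392.38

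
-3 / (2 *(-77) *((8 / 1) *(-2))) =-3 / 2464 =-0.00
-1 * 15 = -15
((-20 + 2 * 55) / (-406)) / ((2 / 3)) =-135 / 406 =-0.33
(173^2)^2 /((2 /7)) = 6270215287 /2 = 3135107643.50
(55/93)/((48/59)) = 3245/4464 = 0.73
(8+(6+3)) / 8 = 17 / 8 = 2.12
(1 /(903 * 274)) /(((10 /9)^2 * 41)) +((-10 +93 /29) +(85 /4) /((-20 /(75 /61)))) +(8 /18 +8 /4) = -60888424480141 /10767162142800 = -5.66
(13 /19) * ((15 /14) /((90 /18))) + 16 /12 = 1181 /798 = 1.48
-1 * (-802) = 802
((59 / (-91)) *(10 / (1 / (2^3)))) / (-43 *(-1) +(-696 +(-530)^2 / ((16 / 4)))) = -1180 / 1582763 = -0.00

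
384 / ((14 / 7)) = 192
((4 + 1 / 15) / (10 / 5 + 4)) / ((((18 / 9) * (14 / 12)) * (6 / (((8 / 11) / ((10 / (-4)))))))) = -244 / 17325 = -0.01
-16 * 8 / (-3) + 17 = 179 / 3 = 59.67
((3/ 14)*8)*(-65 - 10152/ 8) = -16008/ 7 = -2286.86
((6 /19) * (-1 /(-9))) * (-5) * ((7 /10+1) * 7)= -119 /57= -2.09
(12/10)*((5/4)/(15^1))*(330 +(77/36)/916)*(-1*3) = -99.00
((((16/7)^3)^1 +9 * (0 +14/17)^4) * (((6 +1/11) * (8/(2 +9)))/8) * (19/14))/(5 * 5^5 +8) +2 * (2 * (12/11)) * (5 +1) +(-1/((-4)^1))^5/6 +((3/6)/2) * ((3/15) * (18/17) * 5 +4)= 21322967970173108707/776864893391161344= 27.45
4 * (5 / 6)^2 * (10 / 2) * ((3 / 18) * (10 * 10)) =6250 / 27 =231.48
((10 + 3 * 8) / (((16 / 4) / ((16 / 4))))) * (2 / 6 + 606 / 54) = 3536 / 9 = 392.89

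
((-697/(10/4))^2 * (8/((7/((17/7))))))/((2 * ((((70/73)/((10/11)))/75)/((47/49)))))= 1360117514064/184877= 7356877.89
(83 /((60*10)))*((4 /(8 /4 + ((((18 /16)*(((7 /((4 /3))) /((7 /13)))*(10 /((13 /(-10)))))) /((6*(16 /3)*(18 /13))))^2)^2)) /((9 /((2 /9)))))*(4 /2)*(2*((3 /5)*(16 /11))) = 365037860421632 /115955502261303375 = 0.00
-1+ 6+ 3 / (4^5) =5123 / 1024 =5.00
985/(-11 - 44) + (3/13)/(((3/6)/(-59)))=-45.14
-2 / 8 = -1 / 4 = -0.25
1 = 1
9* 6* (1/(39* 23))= 18/299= 0.06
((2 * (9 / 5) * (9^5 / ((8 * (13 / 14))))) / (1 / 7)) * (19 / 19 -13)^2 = 1874923848 / 65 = 28844982.28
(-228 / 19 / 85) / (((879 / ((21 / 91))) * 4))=-3 / 323765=-0.00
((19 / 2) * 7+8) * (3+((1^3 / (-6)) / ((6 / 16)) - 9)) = -4321 / 9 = -480.11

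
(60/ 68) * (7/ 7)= 15/ 17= 0.88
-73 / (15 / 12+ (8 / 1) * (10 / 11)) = -3212 / 375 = -8.57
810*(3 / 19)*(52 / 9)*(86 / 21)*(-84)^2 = 405699840 / 19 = 21352623.16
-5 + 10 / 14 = -30 / 7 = -4.29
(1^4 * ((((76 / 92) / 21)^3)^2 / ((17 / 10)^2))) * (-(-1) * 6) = 9409176200 / 1223092695614496147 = 0.00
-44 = -44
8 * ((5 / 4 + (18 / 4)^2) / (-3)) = -172 / 3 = -57.33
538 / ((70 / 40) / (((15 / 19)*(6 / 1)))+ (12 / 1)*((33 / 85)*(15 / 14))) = 23047920 / 229667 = 100.35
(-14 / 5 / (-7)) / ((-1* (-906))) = 1 / 2265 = 0.00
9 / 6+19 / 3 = 47 / 6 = 7.83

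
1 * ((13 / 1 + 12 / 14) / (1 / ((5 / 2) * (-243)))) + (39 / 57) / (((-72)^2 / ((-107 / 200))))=-1160824617737 / 137894400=-8418.21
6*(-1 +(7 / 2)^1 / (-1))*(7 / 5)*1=-189 / 5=-37.80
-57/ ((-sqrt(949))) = 57 * sqrt(949)/ 949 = 1.85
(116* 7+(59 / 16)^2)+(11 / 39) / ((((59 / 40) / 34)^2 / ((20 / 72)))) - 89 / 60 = 1353974306923 / 1563943680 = 865.74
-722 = -722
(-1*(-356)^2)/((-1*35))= 126736/35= 3621.03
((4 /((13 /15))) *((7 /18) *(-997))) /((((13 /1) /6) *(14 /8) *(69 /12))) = -319040 /3887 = -82.08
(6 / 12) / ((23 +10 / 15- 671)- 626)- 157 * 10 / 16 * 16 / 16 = -374839 / 3820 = -98.13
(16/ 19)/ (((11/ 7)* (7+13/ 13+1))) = 112/ 1881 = 0.06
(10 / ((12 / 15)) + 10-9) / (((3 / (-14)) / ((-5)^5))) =196875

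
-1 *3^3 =-27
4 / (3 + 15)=2 / 9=0.22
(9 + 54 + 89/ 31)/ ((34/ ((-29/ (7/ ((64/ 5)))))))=-1894976/ 18445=-102.74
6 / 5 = 1.20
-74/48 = -1.54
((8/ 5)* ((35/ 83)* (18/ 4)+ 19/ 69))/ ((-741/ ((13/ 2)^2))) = -323557/ 1632195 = -0.20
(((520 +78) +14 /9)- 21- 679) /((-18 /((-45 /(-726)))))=1130 /3267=0.35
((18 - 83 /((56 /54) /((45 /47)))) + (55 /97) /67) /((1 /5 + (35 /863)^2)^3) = -25890114158708208074515058375 /3621081741639674180785056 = -7149.83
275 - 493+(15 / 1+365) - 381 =-219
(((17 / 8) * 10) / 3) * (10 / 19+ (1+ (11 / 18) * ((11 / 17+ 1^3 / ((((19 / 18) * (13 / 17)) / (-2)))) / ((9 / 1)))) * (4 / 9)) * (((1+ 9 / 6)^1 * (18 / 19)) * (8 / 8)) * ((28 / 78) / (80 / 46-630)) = -112798693 / 12853437129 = -0.01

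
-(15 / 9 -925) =2770 / 3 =923.33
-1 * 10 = -10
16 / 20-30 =-146 / 5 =-29.20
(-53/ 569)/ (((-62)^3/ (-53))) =-2809/ 135608632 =-0.00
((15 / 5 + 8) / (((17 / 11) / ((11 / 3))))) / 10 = 1331 / 510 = 2.61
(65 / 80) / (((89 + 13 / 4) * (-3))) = -0.00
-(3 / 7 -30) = 207 / 7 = 29.57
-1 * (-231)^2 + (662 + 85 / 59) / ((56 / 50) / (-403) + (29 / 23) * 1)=-908756344094 / 17200329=-52833.66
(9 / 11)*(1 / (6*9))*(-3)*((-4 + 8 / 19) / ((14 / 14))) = 34 / 209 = 0.16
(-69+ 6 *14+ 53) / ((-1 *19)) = -68 / 19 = -3.58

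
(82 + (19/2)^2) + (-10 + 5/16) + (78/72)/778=3035393/18672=162.56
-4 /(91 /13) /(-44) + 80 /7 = 881 /77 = 11.44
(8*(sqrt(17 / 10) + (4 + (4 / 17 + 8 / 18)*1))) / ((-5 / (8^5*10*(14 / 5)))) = -5255462912 / 765- 3670016*sqrt(170) / 25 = -8783932.33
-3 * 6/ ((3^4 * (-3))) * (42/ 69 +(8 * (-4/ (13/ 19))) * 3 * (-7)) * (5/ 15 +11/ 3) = 2350768/ 8073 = 291.19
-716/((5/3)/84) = -180432/5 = -36086.40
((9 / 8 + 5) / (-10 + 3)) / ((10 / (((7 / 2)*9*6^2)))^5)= -410216697993249 / 25000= -16408667919.73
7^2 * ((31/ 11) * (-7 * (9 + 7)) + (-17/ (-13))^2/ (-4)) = -115162299/ 7436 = -15487.13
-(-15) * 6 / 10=9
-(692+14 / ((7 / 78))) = -848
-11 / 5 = -2.20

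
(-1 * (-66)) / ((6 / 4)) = 44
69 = 69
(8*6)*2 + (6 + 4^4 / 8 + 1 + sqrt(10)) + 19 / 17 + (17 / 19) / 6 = sqrt(10) + 264085 / 1938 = 139.43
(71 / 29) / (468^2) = 71 / 6351696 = 0.00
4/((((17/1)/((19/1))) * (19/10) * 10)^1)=4/17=0.24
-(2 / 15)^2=-4 / 225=-0.02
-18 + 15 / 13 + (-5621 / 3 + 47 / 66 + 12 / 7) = -3779949 / 2002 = -1888.09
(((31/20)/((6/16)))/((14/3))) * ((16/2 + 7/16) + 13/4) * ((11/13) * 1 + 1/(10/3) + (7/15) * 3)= 1918807/72800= 26.36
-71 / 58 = -1.22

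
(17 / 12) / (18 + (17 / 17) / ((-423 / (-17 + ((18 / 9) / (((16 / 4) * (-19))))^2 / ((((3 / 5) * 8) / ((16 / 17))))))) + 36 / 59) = 2603738853 / 34278114718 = 0.08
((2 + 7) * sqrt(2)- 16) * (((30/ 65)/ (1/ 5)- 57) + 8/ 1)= 9712/ 13- 5463 * sqrt(2)/ 13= 152.78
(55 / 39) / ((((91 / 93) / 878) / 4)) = 5987960 / 1183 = 5061.67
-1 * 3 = -3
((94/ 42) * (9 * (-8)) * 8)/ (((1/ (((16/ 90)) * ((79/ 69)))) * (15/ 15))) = -1901056/ 7245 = -262.40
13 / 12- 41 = -479 / 12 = -39.92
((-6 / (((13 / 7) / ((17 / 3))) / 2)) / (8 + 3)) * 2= -952 / 143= -6.66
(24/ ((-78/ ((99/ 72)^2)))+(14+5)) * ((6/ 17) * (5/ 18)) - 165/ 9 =-175325/ 10608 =-16.53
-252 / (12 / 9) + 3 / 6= -377 / 2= -188.50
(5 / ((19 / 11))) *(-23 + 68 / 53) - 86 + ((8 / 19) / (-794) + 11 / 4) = -233655595 / 1599116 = -146.12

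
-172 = -172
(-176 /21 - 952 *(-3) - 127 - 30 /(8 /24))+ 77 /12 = 2637.04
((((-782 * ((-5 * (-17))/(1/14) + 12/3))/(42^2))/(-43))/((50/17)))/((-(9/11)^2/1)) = -160053113/25600050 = -6.25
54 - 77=-23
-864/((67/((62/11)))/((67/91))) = -53568/1001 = -53.51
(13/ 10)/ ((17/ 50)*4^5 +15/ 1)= 65/ 18158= 0.00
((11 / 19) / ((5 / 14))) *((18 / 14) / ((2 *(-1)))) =-99 / 95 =-1.04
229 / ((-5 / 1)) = -229 / 5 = -45.80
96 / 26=48 / 13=3.69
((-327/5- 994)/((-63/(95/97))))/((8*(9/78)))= 1308359/73332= 17.84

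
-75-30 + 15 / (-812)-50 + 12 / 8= -124657 / 812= -153.52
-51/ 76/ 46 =-51/ 3496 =-0.01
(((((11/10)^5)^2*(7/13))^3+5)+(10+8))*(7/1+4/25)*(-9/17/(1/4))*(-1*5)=91047509559925368751237993866649079973/46686250000000000000000000000000000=1950.20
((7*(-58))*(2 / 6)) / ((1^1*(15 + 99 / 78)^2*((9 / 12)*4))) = -274456 / 1610361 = -0.17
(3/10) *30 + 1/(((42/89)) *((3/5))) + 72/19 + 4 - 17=3.32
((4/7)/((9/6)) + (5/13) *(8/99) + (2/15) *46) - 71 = -2903359/45045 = -64.45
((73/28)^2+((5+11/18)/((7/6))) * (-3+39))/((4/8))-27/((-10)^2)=3524179/9800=359.61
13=13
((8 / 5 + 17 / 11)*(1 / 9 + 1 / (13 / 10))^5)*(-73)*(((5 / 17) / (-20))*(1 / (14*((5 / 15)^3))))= 146404722843347 / 42517251536760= 3.44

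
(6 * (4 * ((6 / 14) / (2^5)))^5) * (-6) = -2187 / 137682944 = -0.00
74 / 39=1.90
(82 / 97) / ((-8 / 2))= -41 / 194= -0.21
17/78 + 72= 5633/78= 72.22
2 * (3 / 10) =3 / 5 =0.60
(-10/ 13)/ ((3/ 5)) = -50/ 39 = -1.28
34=34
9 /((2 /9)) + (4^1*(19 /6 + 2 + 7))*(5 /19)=6077 /114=53.31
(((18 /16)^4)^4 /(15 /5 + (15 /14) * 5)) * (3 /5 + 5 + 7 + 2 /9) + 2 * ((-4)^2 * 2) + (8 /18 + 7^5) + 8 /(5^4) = 173735350875852201220883 /10291428835983360000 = 16881.56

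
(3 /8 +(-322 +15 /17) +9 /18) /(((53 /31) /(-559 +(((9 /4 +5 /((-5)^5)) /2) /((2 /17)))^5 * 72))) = -96803818630753978510767167269859 /90100000000000000000000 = -1074404202.34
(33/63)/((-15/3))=-11/105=-0.10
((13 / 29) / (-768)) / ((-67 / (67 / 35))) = 13 / 779520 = 0.00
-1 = -1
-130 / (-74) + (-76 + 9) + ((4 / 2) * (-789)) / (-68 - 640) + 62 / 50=-6742679 / 109150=-61.77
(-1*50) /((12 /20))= -250 /3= -83.33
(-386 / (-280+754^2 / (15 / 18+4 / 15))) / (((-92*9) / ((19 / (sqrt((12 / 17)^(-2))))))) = 40337 / 3332539920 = 0.00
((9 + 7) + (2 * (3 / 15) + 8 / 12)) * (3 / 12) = 64 / 15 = 4.27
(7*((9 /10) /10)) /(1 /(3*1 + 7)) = 63 /10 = 6.30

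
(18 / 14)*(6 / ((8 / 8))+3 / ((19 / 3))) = 1107 / 133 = 8.32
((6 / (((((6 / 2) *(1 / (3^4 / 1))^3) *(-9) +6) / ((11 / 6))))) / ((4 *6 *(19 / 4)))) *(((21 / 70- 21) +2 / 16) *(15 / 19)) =-178190199 / 682128272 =-0.26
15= 15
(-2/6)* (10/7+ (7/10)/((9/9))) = -149/210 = -0.71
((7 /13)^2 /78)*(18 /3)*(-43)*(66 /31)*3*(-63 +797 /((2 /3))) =-472463145 /68107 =-6937.07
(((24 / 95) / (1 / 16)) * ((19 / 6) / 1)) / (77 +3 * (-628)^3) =-64 / 3715096895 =-0.00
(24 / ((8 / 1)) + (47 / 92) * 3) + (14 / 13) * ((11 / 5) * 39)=96.93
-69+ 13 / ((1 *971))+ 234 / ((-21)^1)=-544640 / 6797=-80.13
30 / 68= 15 / 34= 0.44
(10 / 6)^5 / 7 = 3125 / 1701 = 1.84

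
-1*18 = -18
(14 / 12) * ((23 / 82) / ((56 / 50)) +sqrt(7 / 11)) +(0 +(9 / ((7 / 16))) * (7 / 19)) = 7 * sqrt(77) / 66 +294317 / 37392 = 8.80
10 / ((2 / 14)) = 70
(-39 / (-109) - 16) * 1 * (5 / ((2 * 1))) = -8525 / 218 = -39.11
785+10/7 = 5505/7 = 786.43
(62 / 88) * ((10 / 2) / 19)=155 / 836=0.19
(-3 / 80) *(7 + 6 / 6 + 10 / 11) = -147 / 440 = -0.33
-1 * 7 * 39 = -273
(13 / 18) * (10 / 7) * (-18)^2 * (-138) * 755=-243804600 / 7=-34829228.57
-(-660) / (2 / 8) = 2640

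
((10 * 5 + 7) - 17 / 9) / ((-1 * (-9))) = 496 / 81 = 6.12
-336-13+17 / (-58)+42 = -17823 / 58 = -307.29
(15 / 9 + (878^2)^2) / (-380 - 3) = -1782786424373 / 1149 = -1551598280.57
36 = 36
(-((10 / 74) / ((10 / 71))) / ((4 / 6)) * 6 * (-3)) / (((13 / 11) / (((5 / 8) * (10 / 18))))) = 7.61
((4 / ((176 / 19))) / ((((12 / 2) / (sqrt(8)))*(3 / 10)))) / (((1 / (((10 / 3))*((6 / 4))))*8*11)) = 475*sqrt(2) / 17424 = 0.04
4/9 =0.44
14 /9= 1.56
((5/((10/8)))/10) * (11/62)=11/155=0.07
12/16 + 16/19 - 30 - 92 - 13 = -10139/76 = -133.41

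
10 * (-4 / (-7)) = 40 / 7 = 5.71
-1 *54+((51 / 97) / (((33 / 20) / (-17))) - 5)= -64.42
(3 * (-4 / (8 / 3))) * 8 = -36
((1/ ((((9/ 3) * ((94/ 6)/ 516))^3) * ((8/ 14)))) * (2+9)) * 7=18513045936/ 103823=178313.53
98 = 98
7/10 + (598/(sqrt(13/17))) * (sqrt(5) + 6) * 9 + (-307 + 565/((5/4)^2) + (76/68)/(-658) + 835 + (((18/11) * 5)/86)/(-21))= 11776311891/13227445 + 414 * sqrt(221) * (sqrt(5) + 6)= 51579.61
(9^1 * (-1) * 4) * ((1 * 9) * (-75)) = 24300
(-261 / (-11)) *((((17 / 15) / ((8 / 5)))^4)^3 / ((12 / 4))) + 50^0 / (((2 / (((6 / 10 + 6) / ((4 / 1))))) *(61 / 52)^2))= 1807960084425973243993 / 2491357234842052853760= 0.73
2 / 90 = 1 / 45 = 0.02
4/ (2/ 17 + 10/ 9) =153/ 47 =3.26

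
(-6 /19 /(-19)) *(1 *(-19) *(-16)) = 96 /19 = 5.05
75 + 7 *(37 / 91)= 1012 / 13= 77.85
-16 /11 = -1.45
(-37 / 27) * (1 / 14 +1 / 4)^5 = -80919 / 17210368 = -0.00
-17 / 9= -1.89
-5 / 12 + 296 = 3547 / 12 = 295.58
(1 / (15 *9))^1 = 1 / 135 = 0.01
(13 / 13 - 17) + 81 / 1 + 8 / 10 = 329 / 5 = 65.80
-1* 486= -486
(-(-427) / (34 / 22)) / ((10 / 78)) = 183183 / 85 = 2155.09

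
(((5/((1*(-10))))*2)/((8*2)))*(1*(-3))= 3/16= 0.19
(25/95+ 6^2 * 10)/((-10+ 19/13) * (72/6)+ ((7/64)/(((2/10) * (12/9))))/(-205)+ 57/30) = -4669932800/1303560911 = -3.58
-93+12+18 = -63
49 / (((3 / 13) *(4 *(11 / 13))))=8281 / 132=62.73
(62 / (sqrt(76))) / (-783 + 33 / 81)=-837*sqrt(19) / 401470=-0.01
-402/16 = -201/8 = -25.12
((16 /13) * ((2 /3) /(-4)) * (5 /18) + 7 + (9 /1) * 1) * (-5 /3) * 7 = -195860 /1053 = -186.00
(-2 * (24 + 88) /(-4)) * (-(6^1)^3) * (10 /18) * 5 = -33600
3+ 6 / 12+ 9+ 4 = 16.50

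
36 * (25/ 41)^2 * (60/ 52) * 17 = 5737500/ 21853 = 262.55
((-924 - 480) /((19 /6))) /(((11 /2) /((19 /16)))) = -1053 /11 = -95.73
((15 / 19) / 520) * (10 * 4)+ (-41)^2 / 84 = 416467 / 20748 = 20.07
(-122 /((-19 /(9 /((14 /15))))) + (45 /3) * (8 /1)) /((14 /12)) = 145170 /931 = 155.93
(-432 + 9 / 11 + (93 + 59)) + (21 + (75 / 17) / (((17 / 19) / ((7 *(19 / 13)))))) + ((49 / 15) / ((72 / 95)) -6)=-1869467035 / 8926632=-209.43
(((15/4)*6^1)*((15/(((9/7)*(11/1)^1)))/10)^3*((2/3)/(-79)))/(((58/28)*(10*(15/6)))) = -2401/548877780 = -0.00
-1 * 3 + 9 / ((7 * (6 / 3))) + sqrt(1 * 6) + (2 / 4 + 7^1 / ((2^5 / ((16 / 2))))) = -3 / 28 + sqrt(6) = 2.34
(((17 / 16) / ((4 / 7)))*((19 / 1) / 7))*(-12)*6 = -2907 / 8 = -363.38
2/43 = 0.05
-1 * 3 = -3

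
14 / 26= 7 / 13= 0.54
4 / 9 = 0.44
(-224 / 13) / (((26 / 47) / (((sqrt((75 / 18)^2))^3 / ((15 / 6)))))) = -901.27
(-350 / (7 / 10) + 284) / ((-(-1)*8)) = -27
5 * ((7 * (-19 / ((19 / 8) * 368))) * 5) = -175 / 46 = -3.80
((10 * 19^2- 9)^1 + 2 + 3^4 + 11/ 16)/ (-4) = -921.17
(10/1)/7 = 10/7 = 1.43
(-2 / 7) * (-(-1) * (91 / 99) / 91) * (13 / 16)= -13 / 5544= -0.00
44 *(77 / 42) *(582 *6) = 281688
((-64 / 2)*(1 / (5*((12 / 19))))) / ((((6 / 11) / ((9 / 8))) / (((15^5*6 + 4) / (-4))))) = 23806427.15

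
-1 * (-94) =94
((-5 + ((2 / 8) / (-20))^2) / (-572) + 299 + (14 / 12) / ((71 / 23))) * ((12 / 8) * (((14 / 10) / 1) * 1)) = 148557105319 / 236288000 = 628.71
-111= -111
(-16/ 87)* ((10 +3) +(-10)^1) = -16/ 29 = -0.55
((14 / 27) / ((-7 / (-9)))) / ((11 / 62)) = 124 / 33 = 3.76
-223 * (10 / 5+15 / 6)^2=-18063 / 4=-4515.75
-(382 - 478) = 96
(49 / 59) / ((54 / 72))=196 / 177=1.11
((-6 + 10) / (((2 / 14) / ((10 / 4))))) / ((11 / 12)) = 840 / 11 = 76.36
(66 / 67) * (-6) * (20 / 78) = -1320 / 871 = -1.52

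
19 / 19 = 1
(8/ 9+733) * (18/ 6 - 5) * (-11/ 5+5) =-36988/ 9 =-4109.78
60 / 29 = 2.07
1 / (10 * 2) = 0.05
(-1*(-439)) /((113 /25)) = 10975 /113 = 97.12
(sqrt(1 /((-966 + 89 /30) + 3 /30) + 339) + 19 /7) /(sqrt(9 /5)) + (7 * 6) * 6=sqrt(5) * (137218 + 7 * sqrt(17681265111)) /151662 + 252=267.75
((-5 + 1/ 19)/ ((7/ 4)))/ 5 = -376/ 665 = -0.57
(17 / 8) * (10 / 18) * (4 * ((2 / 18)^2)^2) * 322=0.23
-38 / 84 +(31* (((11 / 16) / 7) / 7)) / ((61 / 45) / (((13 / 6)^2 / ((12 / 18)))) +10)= -24898327 / 60770976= -0.41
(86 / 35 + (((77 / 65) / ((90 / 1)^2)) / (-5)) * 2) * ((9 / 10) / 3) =22638961 / 30712500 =0.74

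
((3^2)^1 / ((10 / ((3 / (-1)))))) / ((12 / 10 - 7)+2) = 27 / 38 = 0.71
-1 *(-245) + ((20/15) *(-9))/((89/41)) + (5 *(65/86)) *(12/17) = 15753353/65059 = 242.14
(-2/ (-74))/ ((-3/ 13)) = -0.12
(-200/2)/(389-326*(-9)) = -100/3323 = -0.03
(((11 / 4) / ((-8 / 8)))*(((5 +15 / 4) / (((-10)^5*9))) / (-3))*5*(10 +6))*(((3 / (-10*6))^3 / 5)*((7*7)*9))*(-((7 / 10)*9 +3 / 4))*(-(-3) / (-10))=0.00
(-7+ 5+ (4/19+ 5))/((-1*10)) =-61/190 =-0.32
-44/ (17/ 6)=-264/ 17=-15.53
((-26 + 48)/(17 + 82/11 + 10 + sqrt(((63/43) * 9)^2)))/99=473/101403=0.00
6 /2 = 3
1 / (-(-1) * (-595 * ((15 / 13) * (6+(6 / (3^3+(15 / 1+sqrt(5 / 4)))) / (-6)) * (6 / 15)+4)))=-0.00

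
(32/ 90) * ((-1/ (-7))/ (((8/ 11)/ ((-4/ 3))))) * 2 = -176/ 945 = -0.19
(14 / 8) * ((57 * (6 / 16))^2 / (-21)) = -9747 / 256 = -38.07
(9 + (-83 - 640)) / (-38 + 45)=-102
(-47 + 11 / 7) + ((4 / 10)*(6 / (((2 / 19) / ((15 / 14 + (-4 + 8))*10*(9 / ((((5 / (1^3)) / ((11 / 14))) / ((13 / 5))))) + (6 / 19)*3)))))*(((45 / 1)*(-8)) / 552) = -15960837 / 5635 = -2832.45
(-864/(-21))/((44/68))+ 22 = 6590/77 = 85.58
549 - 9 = 540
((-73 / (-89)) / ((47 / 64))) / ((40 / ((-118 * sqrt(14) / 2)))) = -6.16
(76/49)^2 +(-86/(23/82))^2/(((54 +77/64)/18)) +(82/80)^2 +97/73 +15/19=305312554219455269679/9958362087934400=30658.91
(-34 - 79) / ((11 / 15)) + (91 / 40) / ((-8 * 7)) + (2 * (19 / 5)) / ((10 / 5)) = -529167 / 3520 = -150.33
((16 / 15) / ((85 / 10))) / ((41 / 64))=2048 / 10455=0.20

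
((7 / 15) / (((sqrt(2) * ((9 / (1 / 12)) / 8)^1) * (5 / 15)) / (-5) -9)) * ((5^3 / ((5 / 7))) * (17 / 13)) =-4250 / 351 + 425 * sqrt(2) / 351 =-10.40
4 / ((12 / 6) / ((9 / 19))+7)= 36 / 101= 0.36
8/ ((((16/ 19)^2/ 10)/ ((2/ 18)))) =1805/ 144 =12.53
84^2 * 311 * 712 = 1562424192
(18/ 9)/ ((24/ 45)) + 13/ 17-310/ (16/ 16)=-20773/ 68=-305.49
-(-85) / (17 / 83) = 415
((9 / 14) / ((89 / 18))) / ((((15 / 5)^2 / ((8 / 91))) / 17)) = 1224 / 56693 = 0.02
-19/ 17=-1.12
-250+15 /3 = -245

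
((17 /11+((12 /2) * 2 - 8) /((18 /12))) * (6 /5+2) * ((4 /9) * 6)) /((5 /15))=17792 /165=107.83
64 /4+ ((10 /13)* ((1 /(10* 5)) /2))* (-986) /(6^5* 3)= 24260627 /1516320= 16.00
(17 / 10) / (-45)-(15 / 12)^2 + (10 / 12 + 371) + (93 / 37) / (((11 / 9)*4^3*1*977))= 2119955256809 / 5726001600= 370.23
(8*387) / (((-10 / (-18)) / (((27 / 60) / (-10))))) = -31347 / 125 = -250.78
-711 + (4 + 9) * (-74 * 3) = -3597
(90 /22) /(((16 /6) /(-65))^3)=-333669375 /5632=-59245.27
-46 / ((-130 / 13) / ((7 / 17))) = 161 / 85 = 1.89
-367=-367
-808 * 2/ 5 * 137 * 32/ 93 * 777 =-1834896896/ 155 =-11838044.49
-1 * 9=-9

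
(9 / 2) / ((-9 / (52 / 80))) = -13 / 40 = -0.32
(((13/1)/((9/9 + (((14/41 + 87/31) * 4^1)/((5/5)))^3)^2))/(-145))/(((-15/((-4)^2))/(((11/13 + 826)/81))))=241679656023887991144688/987709541031241779526704703125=0.00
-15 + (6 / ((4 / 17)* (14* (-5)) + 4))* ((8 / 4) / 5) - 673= -182371 / 265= -688.19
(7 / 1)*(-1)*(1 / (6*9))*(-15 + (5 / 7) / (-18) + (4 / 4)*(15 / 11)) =18955 / 10692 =1.77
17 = 17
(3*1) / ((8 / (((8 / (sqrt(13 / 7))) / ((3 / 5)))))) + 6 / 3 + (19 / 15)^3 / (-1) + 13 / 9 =4766 / 3375 + 5*sqrt(91) / 13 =5.08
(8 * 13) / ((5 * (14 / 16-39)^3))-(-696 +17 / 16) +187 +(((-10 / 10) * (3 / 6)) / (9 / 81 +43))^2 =75340874264792977 / 85426569160000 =881.94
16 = 16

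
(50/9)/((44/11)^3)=25/288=0.09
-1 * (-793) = 793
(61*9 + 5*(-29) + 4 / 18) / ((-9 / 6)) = -7276 / 27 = -269.48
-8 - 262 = -270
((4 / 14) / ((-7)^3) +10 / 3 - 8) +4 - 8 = -62432 / 7203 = -8.67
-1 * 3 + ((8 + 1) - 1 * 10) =-4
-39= -39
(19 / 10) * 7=13.30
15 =15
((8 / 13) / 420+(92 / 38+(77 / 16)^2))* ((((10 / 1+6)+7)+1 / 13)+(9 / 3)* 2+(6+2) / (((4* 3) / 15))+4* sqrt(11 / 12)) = 169852583* sqrt(33) / 9959040+21571278041 / 21577920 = 1097.67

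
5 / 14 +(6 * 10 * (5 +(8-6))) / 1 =5885 / 14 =420.36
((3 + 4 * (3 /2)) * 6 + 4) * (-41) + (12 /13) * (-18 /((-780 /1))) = -2009392 /845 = -2377.98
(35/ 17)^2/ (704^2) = 1225/ 143233024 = 0.00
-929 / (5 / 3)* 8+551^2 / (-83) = -3368573 / 415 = -8117.04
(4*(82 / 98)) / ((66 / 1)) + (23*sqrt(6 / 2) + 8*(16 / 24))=2902 / 539 + 23*sqrt(3)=45.22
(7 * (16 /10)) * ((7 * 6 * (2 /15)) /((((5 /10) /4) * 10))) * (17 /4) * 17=453152 /125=3625.22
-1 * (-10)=10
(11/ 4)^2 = 121/ 16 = 7.56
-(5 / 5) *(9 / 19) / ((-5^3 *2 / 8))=36 / 2375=0.02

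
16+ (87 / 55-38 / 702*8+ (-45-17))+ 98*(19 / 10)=2728738 / 19305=141.35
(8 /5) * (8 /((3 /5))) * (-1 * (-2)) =128 /3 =42.67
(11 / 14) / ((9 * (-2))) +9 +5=3517 / 252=13.96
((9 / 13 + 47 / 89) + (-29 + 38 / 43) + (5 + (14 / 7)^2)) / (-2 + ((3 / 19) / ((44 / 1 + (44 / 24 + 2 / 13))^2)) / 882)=5332579616954891 / 595956046567232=8.95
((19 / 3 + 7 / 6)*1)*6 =45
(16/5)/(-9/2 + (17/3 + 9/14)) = 168/95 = 1.77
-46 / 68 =-0.68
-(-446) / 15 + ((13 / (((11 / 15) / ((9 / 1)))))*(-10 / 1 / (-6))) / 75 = 5491 / 165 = 33.28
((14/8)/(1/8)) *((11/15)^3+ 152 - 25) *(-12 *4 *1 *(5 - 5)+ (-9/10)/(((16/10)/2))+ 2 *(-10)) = -127159487/3375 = -37676.89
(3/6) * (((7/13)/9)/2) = 7/468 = 0.01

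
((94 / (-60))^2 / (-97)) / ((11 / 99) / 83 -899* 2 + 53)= 183347 / 12644085800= 0.00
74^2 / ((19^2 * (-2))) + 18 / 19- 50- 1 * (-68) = 4102 / 361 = 11.36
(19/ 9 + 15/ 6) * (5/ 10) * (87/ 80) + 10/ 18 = 8821/ 2880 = 3.06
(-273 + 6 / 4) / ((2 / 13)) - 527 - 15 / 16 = -36683 / 16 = -2292.69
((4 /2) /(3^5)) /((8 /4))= 1 /243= 0.00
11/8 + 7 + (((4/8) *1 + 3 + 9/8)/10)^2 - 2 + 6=80569/6400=12.59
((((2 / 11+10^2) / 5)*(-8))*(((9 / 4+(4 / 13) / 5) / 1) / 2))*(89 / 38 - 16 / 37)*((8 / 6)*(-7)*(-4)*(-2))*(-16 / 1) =-11181330944 / 26455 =-422654.73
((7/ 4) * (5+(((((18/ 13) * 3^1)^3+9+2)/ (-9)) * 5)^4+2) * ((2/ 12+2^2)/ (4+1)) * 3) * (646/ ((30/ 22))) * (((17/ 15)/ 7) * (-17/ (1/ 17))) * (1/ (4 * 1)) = -1484200526368511008325066710021/ 13757286283973805690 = -107884687120.13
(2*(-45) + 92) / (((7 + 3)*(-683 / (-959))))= 959 / 3415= 0.28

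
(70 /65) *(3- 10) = -98 /13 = -7.54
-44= -44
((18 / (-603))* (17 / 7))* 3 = -102 / 469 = -0.22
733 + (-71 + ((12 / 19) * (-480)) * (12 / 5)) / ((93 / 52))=506215 / 1767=286.48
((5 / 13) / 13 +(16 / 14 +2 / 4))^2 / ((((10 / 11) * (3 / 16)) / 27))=3100254102 / 6997445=443.06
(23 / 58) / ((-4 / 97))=-9.62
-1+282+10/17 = 4787/17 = 281.59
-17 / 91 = -0.19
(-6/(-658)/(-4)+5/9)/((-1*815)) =-0.00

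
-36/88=-9/22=-0.41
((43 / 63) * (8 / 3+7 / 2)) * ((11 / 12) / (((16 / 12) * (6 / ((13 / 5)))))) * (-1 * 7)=-227513 / 25920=-8.78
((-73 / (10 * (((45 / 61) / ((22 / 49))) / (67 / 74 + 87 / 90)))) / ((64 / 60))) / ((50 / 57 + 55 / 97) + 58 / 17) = -1594539141547 / 993002581200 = -1.61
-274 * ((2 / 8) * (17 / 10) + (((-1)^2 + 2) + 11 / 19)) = -1097.08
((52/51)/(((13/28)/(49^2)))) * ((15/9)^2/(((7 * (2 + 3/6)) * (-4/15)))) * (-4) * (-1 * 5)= -9604000/153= -62771.24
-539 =-539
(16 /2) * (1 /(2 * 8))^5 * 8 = 1 /16384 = 0.00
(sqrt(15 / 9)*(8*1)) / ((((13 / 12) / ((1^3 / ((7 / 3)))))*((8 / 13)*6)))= 2*sqrt(15) / 7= 1.11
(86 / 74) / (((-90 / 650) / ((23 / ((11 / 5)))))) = -321425 / 3663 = -87.75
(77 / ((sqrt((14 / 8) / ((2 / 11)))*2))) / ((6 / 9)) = 3*sqrt(154) / 2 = 18.61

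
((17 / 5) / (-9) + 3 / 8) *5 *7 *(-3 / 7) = 1 / 24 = 0.04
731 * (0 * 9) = 0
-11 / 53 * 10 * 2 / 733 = -220 / 38849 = -0.01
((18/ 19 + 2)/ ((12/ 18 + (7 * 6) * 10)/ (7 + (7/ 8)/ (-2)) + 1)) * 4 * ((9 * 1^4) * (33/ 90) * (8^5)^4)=268455466504695104667648/ 389633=688995712644193650.61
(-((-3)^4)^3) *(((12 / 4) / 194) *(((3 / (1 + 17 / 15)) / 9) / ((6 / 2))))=-2657205 / 6208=-428.03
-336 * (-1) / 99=3.39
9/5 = 1.80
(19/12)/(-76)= -0.02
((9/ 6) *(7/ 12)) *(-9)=-63/ 8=-7.88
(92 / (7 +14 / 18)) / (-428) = -0.03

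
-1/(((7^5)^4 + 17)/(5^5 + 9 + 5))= -3139/79792266297612018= -0.00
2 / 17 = 0.12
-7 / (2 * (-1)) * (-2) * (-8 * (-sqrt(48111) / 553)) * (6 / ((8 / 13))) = -78 * sqrt(48111) / 79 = -216.57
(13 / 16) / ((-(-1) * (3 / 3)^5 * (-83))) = -0.01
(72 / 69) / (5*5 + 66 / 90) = 180 / 4439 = 0.04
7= 7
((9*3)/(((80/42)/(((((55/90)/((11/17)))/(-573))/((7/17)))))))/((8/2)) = -867/61120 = -0.01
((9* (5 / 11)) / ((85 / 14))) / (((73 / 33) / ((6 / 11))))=2268 / 13651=0.17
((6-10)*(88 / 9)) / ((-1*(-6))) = -176 / 27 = -6.52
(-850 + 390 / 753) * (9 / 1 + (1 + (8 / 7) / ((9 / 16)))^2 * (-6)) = 1859735300 / 47439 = 39202.67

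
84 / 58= 42 / 29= 1.45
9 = 9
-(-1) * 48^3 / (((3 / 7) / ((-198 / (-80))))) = 3193344 / 5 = 638668.80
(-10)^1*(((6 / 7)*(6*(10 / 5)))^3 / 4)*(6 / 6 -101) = 93312000 / 343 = 272046.65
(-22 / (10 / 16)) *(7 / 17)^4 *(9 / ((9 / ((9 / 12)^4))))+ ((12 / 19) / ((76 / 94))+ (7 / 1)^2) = 119304187229 / 2412086480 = 49.46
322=322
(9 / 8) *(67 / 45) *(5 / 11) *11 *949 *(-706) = -22444799 / 4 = -5611199.75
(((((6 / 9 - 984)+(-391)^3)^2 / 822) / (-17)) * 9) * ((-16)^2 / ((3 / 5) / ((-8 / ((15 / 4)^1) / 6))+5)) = -65863877466447398912 / 370311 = -177860980274545.99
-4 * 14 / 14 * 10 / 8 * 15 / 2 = -75 / 2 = -37.50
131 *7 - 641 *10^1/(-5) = 2199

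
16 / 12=1.33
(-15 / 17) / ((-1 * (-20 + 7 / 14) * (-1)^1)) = 10 / 221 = 0.05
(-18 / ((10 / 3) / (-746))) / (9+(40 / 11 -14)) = -73854 / 25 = -2954.16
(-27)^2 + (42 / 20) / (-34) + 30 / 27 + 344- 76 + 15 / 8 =6119537 / 6120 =999.92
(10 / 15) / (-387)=-2 / 1161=-0.00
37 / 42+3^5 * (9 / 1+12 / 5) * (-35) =-4072157 / 42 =-96956.12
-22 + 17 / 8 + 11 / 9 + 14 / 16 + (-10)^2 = 740 / 9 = 82.22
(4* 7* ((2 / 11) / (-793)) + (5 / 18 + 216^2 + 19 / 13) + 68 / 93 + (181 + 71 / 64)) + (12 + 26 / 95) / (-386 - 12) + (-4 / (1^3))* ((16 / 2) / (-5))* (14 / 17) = 2345019374241046091 / 50058248834880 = 46845.81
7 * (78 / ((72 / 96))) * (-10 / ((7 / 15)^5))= -789750000 / 2401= -328925.45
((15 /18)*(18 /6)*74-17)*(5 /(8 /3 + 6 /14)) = 3528 /13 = 271.38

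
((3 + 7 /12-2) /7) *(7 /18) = 19 /216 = 0.09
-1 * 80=-80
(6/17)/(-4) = -3/34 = -0.09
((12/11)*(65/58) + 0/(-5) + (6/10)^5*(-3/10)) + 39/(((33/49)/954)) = 550738267449/9968750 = 55246.47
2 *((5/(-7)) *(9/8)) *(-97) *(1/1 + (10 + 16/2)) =82935/28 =2961.96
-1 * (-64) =64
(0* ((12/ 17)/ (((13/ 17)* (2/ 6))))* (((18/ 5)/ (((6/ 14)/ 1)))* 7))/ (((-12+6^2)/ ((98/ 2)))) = 0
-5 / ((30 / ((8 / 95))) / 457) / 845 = -1828 / 240825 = -0.01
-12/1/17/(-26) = 6/221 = 0.03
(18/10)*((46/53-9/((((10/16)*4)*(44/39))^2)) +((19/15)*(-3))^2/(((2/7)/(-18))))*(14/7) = -5252151177/1603250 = -3275.94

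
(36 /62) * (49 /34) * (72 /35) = 4536 /2635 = 1.72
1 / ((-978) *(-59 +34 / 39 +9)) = 0.00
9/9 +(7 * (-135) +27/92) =-86821/92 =-943.71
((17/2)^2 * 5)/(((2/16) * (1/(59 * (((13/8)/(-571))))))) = -1108315/2284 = -485.25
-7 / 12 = -0.58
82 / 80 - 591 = -23599 / 40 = -589.98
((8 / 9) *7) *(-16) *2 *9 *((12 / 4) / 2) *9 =-24192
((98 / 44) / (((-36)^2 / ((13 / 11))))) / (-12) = -637 / 3763584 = -0.00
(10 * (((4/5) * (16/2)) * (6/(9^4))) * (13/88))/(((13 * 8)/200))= 400/24057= 0.02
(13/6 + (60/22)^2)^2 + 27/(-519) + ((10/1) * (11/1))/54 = 25778201759/273552444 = 94.23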